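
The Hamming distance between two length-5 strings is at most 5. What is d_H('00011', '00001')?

Differing positions: 4. Hamming distance = 1. The maximum possible Hamming distance for length-5 strings is 5, so d_H/5 = 1/5 = 0.2.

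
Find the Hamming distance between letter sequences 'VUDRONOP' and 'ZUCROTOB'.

Differing positions: 1, 3, 6, 8. Hamming distance = 4.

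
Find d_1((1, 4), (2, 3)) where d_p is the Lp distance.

Σ|x_i - y_i| = |1 - 2| + |4 - 3| = 1 + 1 = 2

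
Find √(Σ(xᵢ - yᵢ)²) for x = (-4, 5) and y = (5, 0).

√(Σ(x_i - y_i)²) = √((-4 - 5)² + (5 - 0)²)
= √((-9)² + 5²) = √(81 + 25) = √106 ≈ 10.2956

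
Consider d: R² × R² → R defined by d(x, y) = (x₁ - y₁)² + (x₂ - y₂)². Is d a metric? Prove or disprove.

No. The squared Euclidean distance fails the triangle inequality. Counterexample: x = (0, 0), y = (3, 4), z = (6, 8). d(x,z) = 6² + 8² = 100, but d(x,y) + d(y,z) = (3² + 4²) + (3² + 4²) = 25 + 25 = 50. Since 100 > 50, the triangle inequality is violated. (Note: √d, the ordinary Euclidean distance, IS a metric.)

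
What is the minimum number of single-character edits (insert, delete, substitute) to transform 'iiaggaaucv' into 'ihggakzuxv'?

Let D[i][j] be the edit distance between the first i characters of 'iiaggaaucv' and the first j characters of 'ihggakzuxv', with D[i][0] = i, D[0][j] = j, and D[i][j] = D[i-1][j-1] if the characters match, else 1 + min(D[i-1][j], D[i][j-1], D[i-1][j-1]). Filling the table (rows: prefixes of 'iiaggaaucv', columns: prefixes of 'ihggakzuxv'):
     ε  i  h  g  g  a  k  z  u  x  v
  ε  0  1  2  3  4  5  6  7  8  9 10
  i  1  0  1  2  3  4  5  6  7  8  9
  i  2  1  1  2  3  4  5  6  7  8  9
  a  3  2  2  2  3  3  4  5  6  7  8
  g  4  3  3  2  2  3  4  5  6  7  8
  g  5  4  4  3  2  3  4  5  6  7  8
  a  6  5  5  4  3  2  3  4  5  6  7
  a  7  6  6  5  4  3  3  4  5  6  7
  u  8  7  7  6  5  4  4  4  4  5  6
  c  9  8  8  7  6  5  5  5  5  5  6
  v 10  9  9  8  7  6  6  6  6  6  5
The bottom-right entry gives D[10][10] = 5, so no sequence of fewer than 5 edits works. Backtracking through the table gives one optimal edit sequence (5 edits):
  iiaggaaucv → iaggaaucv (del i @1)
  iaggaaucv → ihggaaucv (sub a→h @2)
  ihggaaucv → ihggakaucv (ins k @6)
  ihggakaucv → ihggakzucv (sub a→z @7)
  ihggakzucv → ihggakzuxv (sub c→x @9)
Edit distance = 5.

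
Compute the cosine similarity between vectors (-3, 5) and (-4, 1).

With u = (-3, 5), v = (-4, 1):
u·v = (-3)·(-4) + 5·1 = 12 + 5 = 17.
|u| = √((-3)² + 5²) = √34, |v| = √((-4)² + 1²) = √17, so |u||v| = √(34·17) = √578.
cos θ = (u·v)/(|u||v|) = 17/√578 ≈ 0.7071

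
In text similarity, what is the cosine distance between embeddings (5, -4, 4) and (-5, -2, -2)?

With u = (5, -4, 4), v = (-5, -2, -2):
u·v = 5·(-5) + (-4)·(-2) + 4·(-2) = (-25) + 8 + (-8) = -25.
|u| = √(5² + (-4)² + 4²) = √57, |v| = √((-5)² + (-2)² + (-2)²) = √33, so |u||v| = √(57·33) = √1881.
cos θ = (u·v)/(|u||v|) = -25/√1881 ≈ -0.5764
Cosine distance = 1 - cos θ ≈ 1 - (-0.5764) = 1.5764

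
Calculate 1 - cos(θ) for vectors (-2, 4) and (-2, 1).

With u = (-2, 4), v = (-2, 1):
u·v = (-2)·(-2) + 4·1 = 4 + 4 = 8.
|u| = √((-2)² + 4²) = √20, |v| = √((-2)² + 1²) = √5, so |u||v| = √(20·5) = √100 = 10.
cos θ = (u·v)/(|u||v|) = 8/10 = 0.8
Cosine distance = 1 - cos θ = 1 - 0.8 = 0.2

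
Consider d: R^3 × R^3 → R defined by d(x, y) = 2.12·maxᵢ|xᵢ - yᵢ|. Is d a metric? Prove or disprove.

Yes. The L∞ (Chebyshev) norm induces a metric on R^3, and multiplying a metric by a positive constant 2.12 > 0 preserves all four axioms: non-negativity (2.12·||x-y|| ≥ 0), identity (2.12·||x-y|| = 0 ⟺ ||x-y|| = 0 ⟺ x = y), symmetry (||x-y|| = ||y-x||), and the triangle inequality (2.12·||x-z|| ≤ 2.12·||x-y|| + 2.12·||y-z||). So d is a metric.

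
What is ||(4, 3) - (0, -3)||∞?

max(|x_i - y_i|) = max(|4 - 0|, |3 - (-3)|) = max(4, 6) = 6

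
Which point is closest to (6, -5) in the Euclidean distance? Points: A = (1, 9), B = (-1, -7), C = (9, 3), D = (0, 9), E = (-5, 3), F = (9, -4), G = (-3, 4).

Distances: d(A) ≈ 14.8661, d(B) ≈ 7.2801, d(C) ≈ 8.544, d(D) ≈ 15.2315, d(E) ≈ 13.6015, d(F) ≈ 3.1623, d(G) ≈ 12.7279. Nearest: F = (9, -4) with distance 3.1623.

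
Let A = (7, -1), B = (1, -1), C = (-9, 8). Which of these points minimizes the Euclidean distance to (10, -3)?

Distances: d(A) ≈ 3.6056, d(B) ≈ 9.2195, d(C) ≈ 21.9545. Nearest: A = (7, -1) with distance 3.6056.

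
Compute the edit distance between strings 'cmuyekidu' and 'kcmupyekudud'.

Let D[i][j] be the edit distance between the first i characters of 'cmuyekidu' and the first j characters of 'kcmupyekudud', with D[i][0] = i, D[0][j] = j, and D[i][j] = D[i-1][j-1] if the characters match, else 1 + min(D[i-1][j], D[i][j-1], D[i-1][j-1]). Filling the table (rows: prefixes of 'cmuyekidu', columns: prefixes of 'kcmupyekudud'):
     ε  k  c  m  u  p  y  e  k  u  d  u  d
  ε  0  1  2  3  4  5  6  7  8  9 10 11 12
  c  1  1  1  2  3  4  5  6  7  8  9 10 11
  m  2  2  2  1  2  3  4  5  6  7  8  9 10
  u  3  3  3  2  1  2  3  4  5  6  7  8  9
  y  4  4  4  3  2  2  2  3  4  5  6  7  8
  e  5  5  5  4  3  3  3  2  3  4  5  6  7
  k  6  5  6  5  4  4  4  3  2  3  4  5  6
  i  7  6  6  6  5  5  5  4  3  3  4  5  6
  d  8  7  7  7  6  6  6  5  4  4  3  4  5
  u  9  8  8  8  7  7  7  6  5  4  4  3  4
The bottom-right entry gives D[9][12] = 4, so no sequence of fewer than 4 edits works. Backtracking through the table gives one optimal edit sequence (4 edits):
  cmuyekidu → kcmuyekidu (ins k @1)
  kcmuyekidu → kcmupyekidu (ins p @5)
  kcmupyekidu → kcmupyekudu (sub i→u @9)
  kcmupyekudu → kcmupyekudud (ins d @12)
Edit distance = 4.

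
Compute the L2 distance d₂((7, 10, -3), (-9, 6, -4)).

√(Σ(x_i - y_i)²) = √((7 - (-9))² + (10 - 6)² + (-3 - (-4))²)
= √(16² + 4² + 1²) = √(256 + 16 + 1) = √273 ≈ 16.5227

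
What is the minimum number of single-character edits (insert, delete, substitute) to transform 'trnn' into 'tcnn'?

Let D[i][j] be the edit distance between the first i characters of 'trnn' and the first j characters of 'tcnn', with D[i][0] = i, D[0][j] = j, and D[i][j] = D[i-1][j-1] if the characters match, else 1 + min(D[i-1][j], D[i][j-1], D[i-1][j-1]). Filling the table (rows: prefixes of 'trnn', columns: prefixes of 'tcnn'):
     ε  t  c  n  n
  ε  0  1  2  3  4
  t  1  0  1  2  3
  r  2  1  1  2  3
  n  3  2  2  1  2
  n  4  3  3  2  1
The bottom-right entry gives D[4][4] = 1, so no sequence of fewer than 1 edit works. Backtracking through the table gives one optimal edit sequence (1 edit):
  trnn → tcnn (sub r→c @2)
Edit distance = 1.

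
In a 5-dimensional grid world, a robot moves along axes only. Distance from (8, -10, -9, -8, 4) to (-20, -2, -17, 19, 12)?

Σ|x_i - y_i| = |8 - (-20)| + |-10 - (-2)| + |-9 - (-17)| + |-8 - 19| + |4 - 12| = 28 + 8 + 8 + 27 + 8 = 79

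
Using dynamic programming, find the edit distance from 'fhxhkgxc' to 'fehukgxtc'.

Let D[i][j] be the edit distance between the first i characters of 'fhxhkgxc' and the first j characters of 'fehukgxtc', with D[i][0] = i, D[0][j] = j, and D[i][j] = D[i-1][j-1] if the characters match, else 1 + min(D[i-1][j], D[i][j-1], D[i-1][j-1]). Filling the table (rows: prefixes of 'fhxhkgxc', columns: prefixes of 'fehukgxtc'):
     ε  f  e  h  u  k  g  x  t  c
  ε  0  1  2  3  4  5  6  7  8  9
  f  1  0  1  2  3  4  5  6  7  8
  h  2  1  1  1  2  3  4  5  6  7
  x  3  2  2  2  2  3  4  4  5  6
  h  4  3  3  2  3  3  4  5  5  6
  k  5  4  4  3  3  3  4  5  6  6
  g  6  5  5  4  4  4  3  4  5  6
  x  7  6  6  5  5  5  4  3  4  5
  c  8  7  7  6  6  6  5  4  4  4
The bottom-right entry gives D[8][9] = 4, so no sequence of fewer than 4 edits works. Backtracking through the table gives one optimal edit sequence (4 edits):
  fhxhkgxc → fexhkgxc (sub h→e @2)
  fexhkgxc → fehhkgxc (sub x→h @3)
  fehhkgxc → fehukgxc (sub h→u @4)
  fehukgxc → fehukgxtc (ins t @8)
Edit distance = 4.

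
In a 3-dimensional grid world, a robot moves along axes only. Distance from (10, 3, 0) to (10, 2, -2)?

Σ|x_i - y_i| = |10 - 10| + |3 - 2| + |0 - (-2)| = 0 + 1 + 2 = 3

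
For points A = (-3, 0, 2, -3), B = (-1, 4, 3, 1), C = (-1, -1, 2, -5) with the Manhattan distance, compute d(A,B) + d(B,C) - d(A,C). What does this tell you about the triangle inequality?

d(A,B) = 2 + 4 + 1 + 4 = 11, d(B,C) = 0 + 5 + 1 + 6 = 12, d(A,C) = 2 + 1 + 0 + 2 = 5.
d(A,B) + d(B,C) - d(A,C) = 11 + 12 - 5 = 23 - 5 = 18. This is ≥ 0, so the triangle inequality holds for these points.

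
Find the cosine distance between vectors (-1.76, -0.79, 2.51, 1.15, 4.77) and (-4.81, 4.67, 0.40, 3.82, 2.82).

With u = (-1.76, -0.79, 2.51, 1.15, 4.77), v = (-4.81, 4.67, 0.40, 3.82, 2.82):
u·v = (-1.76)·(-4.81) + (-0.79)·4.67 + 2.51·0.4 + 1.15·3.82 + 4.77·2.82 = 8.4656 + (-3.6893) + 1.004 + 4.393 + 13.4514 = 23.6247.
|u| = √((-1.76)² + (-0.79)² + 2.51² + 1.15² + 4.77²) = √(3.0976 + 0.6241 + 6.3001 + 1.3225 + 22.7529) = √34.0972, |v| = √((-4.81)² + 4.67² + 0.4² + 3.82² + 2.82²) = √(23.1361 + 21.8089 + 0.16 + 14.5924 + 7.9524) = √67.6498.
cos θ = (u·v)/(|u||v|) = 23.6247/(√34.0972·√67.6498) ≈ 0.4919
Cosine distance = 1 - cos θ ≈ 1 - 0.4919 = 0.5081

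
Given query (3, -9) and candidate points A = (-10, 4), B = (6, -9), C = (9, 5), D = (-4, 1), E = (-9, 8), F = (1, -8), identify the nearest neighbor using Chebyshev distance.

Distances: d(A) = 13, d(B) = 3, d(C) = 14, d(D) = 10, d(E) = 17, d(F) = 2. Nearest: F = (1, -8) with distance 2.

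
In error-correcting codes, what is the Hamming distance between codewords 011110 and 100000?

Differing positions: 1, 2, 3, 4, 5. Hamming distance = 5.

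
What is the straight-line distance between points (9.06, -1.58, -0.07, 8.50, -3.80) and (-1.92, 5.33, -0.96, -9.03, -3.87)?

√(Σ(x_i - y_i)²) = √((9.06 - (-1.92))² + (-1.58 - 5.33)² + (-0.07 - (-0.96))² + (8.5 - (-9.03))² + (-3.8 - (-3.87))²)
= √(10.98² + (-6.91)² + 0.89² + 17.53² + 0.07²) = √(120.5604 + 47.7481 + 0.7921 + 307.3009 + 0.0049) = √476.4064 ≈ 21.8267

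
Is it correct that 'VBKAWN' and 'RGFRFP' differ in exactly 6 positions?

Differing positions: 1, 2, 3, 4, 5, 6. Hamming distance = 6, so the claim is true.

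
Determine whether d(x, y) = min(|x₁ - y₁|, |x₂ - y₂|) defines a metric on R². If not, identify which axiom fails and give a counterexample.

No. d fails identity of indiscernibles: take x = (5, 0) and y = (5, 8). Then d(x,y) = min(|5 - 5|, |0 - 8|) = min(0, 8) = 0, yet x ≠ y.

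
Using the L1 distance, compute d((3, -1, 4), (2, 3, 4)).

Σ|x_i - y_i| = |3 - 2| + |-1 - 3| + |4 - 4| = 1 + 4 + 0 = 5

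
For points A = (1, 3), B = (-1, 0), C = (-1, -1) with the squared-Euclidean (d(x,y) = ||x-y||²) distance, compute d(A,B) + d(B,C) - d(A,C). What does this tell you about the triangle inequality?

d(A,B) = 2² + 3² = 13, d(B,C) = 0² + 1² = 1, d(A,C) = 2² + 4² = 20.
d(A,B) + d(B,C) - d(A,C) = 13 + 1 - 20 = 14 - 20 = -6. This is < 0, so the triangle inequality FAILS for these points (squared-Euclidean is not a metric).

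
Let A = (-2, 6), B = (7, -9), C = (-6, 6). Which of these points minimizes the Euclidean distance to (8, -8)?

Distances: d(A) ≈ 17.2047, d(B) ≈ 1.4142, d(C) ≈ 19.799. Nearest: B = (7, -9) with distance 1.4142.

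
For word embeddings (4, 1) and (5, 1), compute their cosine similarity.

With u = (4, 1), v = (5, 1):
u·v = 4·5 + 1·1 = 20 + 1 = 21.
|u| = √(4² + 1²) = √17, |v| = √(5² + 1²) = √26, so |u||v| = √(17·26) = √442.
cos θ = (u·v)/(|u||v|) = 21/√442 ≈ 0.9989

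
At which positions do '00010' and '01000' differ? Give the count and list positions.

Differing positions: 2, 4. Hamming distance = 2.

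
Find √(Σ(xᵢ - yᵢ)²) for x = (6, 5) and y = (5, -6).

√(Σ(x_i - y_i)²) = √((6 - 5)² + (5 - (-6))²)
= √(1² + 11²) = √(1 + 121) = √122 ≈ 11.0454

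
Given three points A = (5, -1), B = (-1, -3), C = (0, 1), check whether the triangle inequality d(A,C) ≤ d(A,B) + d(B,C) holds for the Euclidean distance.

d(A,B) = √(6² + 2²) = √40 ≈ 6.3246, d(B,C) = √(1² + 4²) = √17 ≈ 4.1231, d(A,C) = √(5² + 2²) = √29 ≈ 5.3852.
d(A,C) ≈ 5.3852 ≤ 6.3246 + 4.1231 = 10.4477. Triangle inequality is satisfied.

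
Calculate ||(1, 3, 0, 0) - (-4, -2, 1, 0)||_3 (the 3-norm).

(Σ|x_i - y_i|^3)^(1/3) = (|1 - (-4)|^3 + |3 - (-2)|^3 + |0 - 1|^3 + |0 - 0|^3)^(1/3)
= (5^3 + 5^3 + 1^3 + 0^3)^(1/3) = (125 + 125 + 1 + 0)^(1/3) = (251)^(1/3) ≈ 6.308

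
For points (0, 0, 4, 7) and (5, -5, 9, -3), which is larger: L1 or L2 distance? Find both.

L1 = |0 - 5| + |0 - (-5)| + |4 - 9| + |7 - (-3)| = 5 + 5 + 5 + 10 = 25
L2 = √(5² + 5² + 5² + 10²) = √175 ≈ 13.2288
L1 ≥ L2 always (equality iff movement is along one axis); L1 > L2 here.
Ratio L1/L2 = 25/√175 ≈ 1.8898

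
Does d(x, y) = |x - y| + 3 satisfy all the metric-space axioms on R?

No. d fails identity of indiscernibles (specifically d(x,x) = 0): d(-4, -4) = |-4 - (-4)| + 3 = 0 + 3 = 3 ≠ 0.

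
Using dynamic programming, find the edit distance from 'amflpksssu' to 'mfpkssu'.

Let D[i][j] be the edit distance between the first i characters of 'amflpksssu' and the first j characters of 'mfpkssu', with D[i][0] = i, D[0][j] = j, and D[i][j] = D[i-1][j-1] if the characters match, else 1 + min(D[i-1][j], D[i][j-1], D[i-1][j-1]). Filling the table (rows: prefixes of 'amflpksssu', columns: prefixes of 'mfpkssu'):
     ε  m  f  p  k  s  s  u
  ε  0  1  2  3  4  5  6  7
  a  1  1  2  3  4  5  6  7
  m  2  1  2  3  4  5  6  7
  f  3  2  1  2  3  4  5  6
  l  4  3  2  2  3  4  5  6
  p  5  4  3  2  3  4  5  6
  k  6  5  4  3  2  3  4  5
  s  7  6  5  4  3  2  3  4
  s  8  7  6  5  4  3  2  3
  s  9  8  7  6  5  4  3  3
  u 10  9  8  7  6  5  4  3
The bottom-right entry gives D[10][7] = 3, so no sequence of fewer than 3 edits works. Backtracking through the table gives one optimal edit sequence (3 edits):
  amflpksssu → mflpksssu (del a @1)
  mflpksssu → mfpksssu (del l @3)
  mfpksssu → mfpkssu (del s @5)
Edit distance = 3.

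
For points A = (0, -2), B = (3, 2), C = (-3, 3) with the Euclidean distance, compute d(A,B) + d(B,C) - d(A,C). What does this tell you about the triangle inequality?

d(A,B) = √(3² + 4²) = √25 = 5, d(B,C) = √(6² + 1²) = √37 ≈ 6.0828, d(A,C) = √(3² + 5²) = √34 ≈ 5.831.
d(A,B) + d(B,C) - d(A,C) = 5 + 6.0828 - 5.831 = 11.0828 - 5.831 = 5.2518 (to 4 decimal places). This is ≥ 0, so the triangle inequality holds for these points.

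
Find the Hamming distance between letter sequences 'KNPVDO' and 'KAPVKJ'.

Differing positions: 2, 5, 6. Hamming distance = 3.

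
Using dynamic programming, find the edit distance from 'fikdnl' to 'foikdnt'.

Let D[i][j] be the edit distance between the first i characters of 'fikdnl' and the first j characters of 'foikdnt', with D[i][0] = i, D[0][j] = j, and D[i][j] = D[i-1][j-1] if the characters match, else 1 + min(D[i-1][j], D[i][j-1], D[i-1][j-1]). Filling the table (rows: prefixes of 'fikdnl', columns: prefixes of 'foikdnt'):
     ε  f  o  i  k  d  n  t
  ε  0  1  2  3  4  5  6  7
  f  1  0  1  2  3  4  5  6
  i  2  1  1  1  2  3  4  5
  k  3  2  2  2  1  2  3  4
  d  4  3  3  3  2  1  2  3
  n  5  4  4  4  3  2  1  2
  l  6  5  5  5  4  3  2  2
The bottom-right entry gives D[6][7] = 2, so no sequence of fewer than 2 edits works. Backtracking through the table gives one optimal edit sequence (2 edits):
  fikdnl → foikdnl (ins o @2)
  foikdnl → foikdnt (sub l→t @7)
Edit distance = 2.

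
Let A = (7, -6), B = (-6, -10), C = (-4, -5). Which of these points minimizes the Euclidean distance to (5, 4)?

Distances: d(A) ≈ 10.198, d(B) ≈ 17.8045, d(C) ≈ 12.7279. Nearest: A = (7, -6) with distance 10.198.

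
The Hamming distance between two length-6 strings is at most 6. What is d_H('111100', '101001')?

Differing positions: 2, 4, 6. Hamming distance = 3. The maximum possible Hamming distance for length-6 strings is 6, so d_H/6 = 3/6 = 0.5.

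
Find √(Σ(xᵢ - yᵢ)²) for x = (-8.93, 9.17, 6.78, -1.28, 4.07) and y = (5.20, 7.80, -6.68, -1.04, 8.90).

√(Σ(x_i - y_i)²) = √((-8.93 - 5.2)² + (9.17 - 7.8)² + (6.78 - (-6.68))² + (-1.28 - (-1.04))² + (4.07 - 8.9)²)
= √((-14.13)² + 1.37² + 13.46² + (-0.24)² + (-4.83)²) = √(199.6569 + 1.8769 + 181.1716 + 0.0576 + 23.3289) = √406.0919 ≈ 20.1517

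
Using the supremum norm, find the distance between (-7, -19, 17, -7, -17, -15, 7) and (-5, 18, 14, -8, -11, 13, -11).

max(|x_i - y_i|) = max(|-7 - (-5)|, |-19 - 18|, |17 - 14|, |-7 - (-8)|, |-17 - (-11)|, |-15 - 13|, |7 - (-11)|) = max(2, 37, 3, 1, 6, 28, 18) = 37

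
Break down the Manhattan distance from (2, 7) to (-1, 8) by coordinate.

Σ|x_i - y_i| = |2 - (-1)| + |7 - 8| = 3 + 1 = 4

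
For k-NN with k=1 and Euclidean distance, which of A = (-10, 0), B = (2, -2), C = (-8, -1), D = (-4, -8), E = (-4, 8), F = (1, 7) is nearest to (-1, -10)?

Distances: d(A) ≈ 13.4536, d(B) ≈ 8.544, d(C) ≈ 11.4018, d(D) ≈ 3.6056, d(E) ≈ 18.2483, d(F) ≈ 17.1172. Nearest: D = (-4, -8) with distance 3.6056.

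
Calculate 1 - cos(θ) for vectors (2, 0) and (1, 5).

With u = (2, 0), v = (1, 5):
u·v = 2·1 + 0·5 = 2 + 0 = 2.
|u| = √(2² + 0²) = √4, |v| = √(1² + 5²) = √26, so |u||v| = √(4·26) = √104.
cos θ = (u·v)/(|u||v|) = 2/√104 ≈ 0.1961
Cosine distance = 1 - cos θ ≈ 1 - 0.1961 = 0.8039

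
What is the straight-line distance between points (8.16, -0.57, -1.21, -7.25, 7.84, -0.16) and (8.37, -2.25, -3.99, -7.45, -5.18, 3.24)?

√(Σ(x_i - y_i)²) = √((8.16 - 8.37)² + (-0.57 - (-2.25))² + (-1.21 - (-3.99))² + (-7.25 - (-7.45))² + (7.84 - (-5.18))² + (-0.16 - 3.24)²)
= √((-0.21)² + 1.68² + 2.78² + 0.2² + 13.02² + (-3.4)²) = √(0.0441 + 2.8224 + 7.7284 + 0.04 + 169.5204 + 11.56) = √191.7153 ≈ 13.8461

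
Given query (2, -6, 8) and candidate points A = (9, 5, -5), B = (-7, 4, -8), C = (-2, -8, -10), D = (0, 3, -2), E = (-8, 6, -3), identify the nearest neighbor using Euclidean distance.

Distances: d(A) ≈ 18.412, d(B) ≈ 20.9045, d(C) ≈ 18.5472, d(D) ≈ 13.6015, d(E) ≈ 19.105. Nearest: D = (0, 3, -2) with distance 13.6015.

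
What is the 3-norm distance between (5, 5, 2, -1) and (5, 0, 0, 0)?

(Σ|x_i - y_i|^3)^(1/3) = (|5 - 5|^3 + |5 - 0|^3 + |2 - 0|^3 + |-1 - 0|^3)^(1/3)
= (0^3 + 5^3 + 2^3 + 1^3)^(1/3) = (0 + 125 + 8 + 1)^(1/3) = (134)^(1/3) ≈ 5.1172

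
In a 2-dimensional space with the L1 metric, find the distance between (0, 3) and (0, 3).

Σ|x_i - y_i| = |0 - 0| + |3 - 3| = 0 + 0 = 0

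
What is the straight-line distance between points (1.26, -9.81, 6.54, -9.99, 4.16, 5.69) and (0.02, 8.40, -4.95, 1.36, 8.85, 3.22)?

√(Σ(x_i - y_i)²) = √((1.26 - 0.02)² + (-9.81 - 8.4)² + (6.54 - (-4.95))² + (-9.99 - 1.36)² + (4.16 - 8.85)² + (5.69 - 3.22)²)
= √(1.24² + (-18.21)² + 11.49² + (-11.35)² + (-4.69)² + 2.47²) = √(1.5376 + 331.6041 + 132.0201 + 128.8225 + 21.9961 + 6.1009) = √622.0813 ≈ 24.9416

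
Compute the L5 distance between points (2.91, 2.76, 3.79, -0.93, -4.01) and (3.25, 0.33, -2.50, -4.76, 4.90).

(Σ|x_i - y_i|^5)^(1/5) = (|2.91 - 3.25|^5 + |2.76 - 0.33|^5 + |3.79 - (-2.5)|^5 + |-0.93 - (-4.76)|^5 + |-4.01 - 4.9|^5)^(1/5)
= (0.34^5 + 2.43^5 + 6.29^5 + 3.83^5 + 8.91^5)^(1/5) ≈ (0.0045 + 84.7289 + 9845.8503 + 824.1265 + 56155.0115)^(1/5) = (66909.7217)^(1/5) ≈ 9.2278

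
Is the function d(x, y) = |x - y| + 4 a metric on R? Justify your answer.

No. d fails identity of indiscernibles (specifically d(x,x) = 0): d(4, 4) = |4 - 4| + 4 = 0 + 4 = 4 ≠ 0.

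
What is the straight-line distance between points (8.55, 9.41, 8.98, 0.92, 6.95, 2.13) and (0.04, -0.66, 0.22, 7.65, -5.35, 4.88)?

√(Σ(x_i - y_i)²) = √((8.55 - 0.04)² + (9.41 - (-0.66))² + (8.98 - 0.22)² + (0.92 - 7.65)² + (6.95 - (-5.35))² + (2.13 - 4.88)²)
= √(8.51² + 10.07² + 8.76² + (-6.73)² + 12.3² + (-2.75)²) = √(72.4201 + 101.4049 + 76.7376 + 45.2929 + 151.29 + 7.5625) = √454.708 ≈ 21.3239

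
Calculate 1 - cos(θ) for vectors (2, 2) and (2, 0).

With u = (2, 2), v = (2, 0):
u·v = 2·2 + 2·0 = 4 + 0 = 4.
|u| = √(2² + 2²) = √8, |v| = √(2² + 0²) = √4, so |u||v| = √(8·4) = √32.
cos θ = (u·v)/(|u||v|) = 4/√32 ≈ 0.7071
Cosine distance = 1 - cos θ ≈ 1 - 0.7071 = 0.2929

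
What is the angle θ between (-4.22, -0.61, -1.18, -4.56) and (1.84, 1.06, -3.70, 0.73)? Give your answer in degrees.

With u = (-4.22, -0.61, -1.18, -4.56), v = (1.84, 1.06, -3.70, 0.73):
u·v = (-4.22)·1.84 + (-0.61)·1.06 + (-1.18)·(-3.7) + (-4.56)·0.73 = (-7.7648) + (-0.6466) + 4.366 + (-3.3288) = -7.3742.
|u| = √((-4.22)² + (-0.61)² + (-1.18)² + (-4.56)²) = √(17.8084 + 0.3721 + 1.3924 + 20.7936) = √40.3665, |v| = √(1.84² + 1.06² + (-3.7)² + 0.73²) = √(3.3856 + 1.1236 + 13.69 + 0.5329) = √18.7321.
cos θ = (u·v)/(|u||v|) = -7.3742/(√40.3665·√18.7321) ≈ -0.268171
θ = arccos(-0.268171) ≈ 105.56°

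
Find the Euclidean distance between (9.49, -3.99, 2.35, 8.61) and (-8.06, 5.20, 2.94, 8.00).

√(Σ(x_i - y_i)²) = √((9.49 - (-8.06))² + (-3.99 - 5.2)² + (2.35 - 2.94)² + (8.61 - 8)²)
= √(17.55² + (-9.19)² + (-0.59)² + 0.61²) = √(308.0025 + 84.4561 + 0.3481 + 0.3721) = √393.1788 ≈ 19.8287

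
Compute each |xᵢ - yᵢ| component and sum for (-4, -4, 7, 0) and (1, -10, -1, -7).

Σ|x_i - y_i| = |-4 - 1| + |-4 - (-10)| + |7 - (-1)| + |0 - (-7)| = 5 + 6 + 8 + 7 = 26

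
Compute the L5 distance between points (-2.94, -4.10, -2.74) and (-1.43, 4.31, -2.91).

(Σ|x_i - y_i|^5)^(1/5) = (|-2.94 - (-1.43)|^5 + |-4.1 - 4.31|^5 + |-2.74 - (-2.91)|^5)^(1/5)
= (1.51^5 + 8.41^5 + 0.17^5)^(1/5) ≈ (7.8503 + 42070.7233 + 0.0001)^(1/5) = (42078.5737)^(1/5) ≈ 8.4103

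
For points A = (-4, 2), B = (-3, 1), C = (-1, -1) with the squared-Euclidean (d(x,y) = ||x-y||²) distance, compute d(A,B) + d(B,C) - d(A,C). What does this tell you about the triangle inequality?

d(A,B) = 1² + 1² = 2, d(B,C) = 2² + 2² = 8, d(A,C) = 3² + 3² = 18.
d(A,B) + d(B,C) - d(A,C) = 2 + 8 - 18 = 10 - 18 = -8. This is < 0, so the triangle inequality FAILS for these points (squared-Euclidean is not a metric).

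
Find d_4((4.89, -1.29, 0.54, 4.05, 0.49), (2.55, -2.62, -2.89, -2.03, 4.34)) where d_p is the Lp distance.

(Σ|x_i - y_i|^4)^(1/4) = (|4.89 - 2.55|^4 + |-1.29 - (-2.62)|^4 + |0.54 - (-2.89)|^4 + |4.05 - (-2.03)|^4 + |0.49 - 4.34|^4)^(1/4)
= (2.34^4 + 1.33^4 + 3.43^4 + 6.08^4 + 3.85^4)^(1/4) ≈ (29.9822 + 3.129 + 138.4129 + 1366.5147 + 219.7065)^(1/4) = (1757.7453)^(1/4) ≈ 6.475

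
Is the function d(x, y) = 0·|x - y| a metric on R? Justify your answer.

No. With c = 0, d(x,y) = 0 for all x, y. This fails identity of indiscernibles: d(1, 6) = 0 but 1 ≠ 6.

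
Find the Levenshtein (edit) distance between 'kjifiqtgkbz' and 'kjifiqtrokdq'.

Let D[i][j] be the edit distance between the first i characters of 'kjifiqtgkbz' and the first j characters of 'kjifiqtrokdq', with D[i][0] = i, D[0][j] = j, and D[i][j] = D[i-1][j-1] if the characters match, else 1 + min(D[i-1][j], D[i][j-1], D[i-1][j-1]). Filling the table (rows: prefixes of 'kjifiqtgkbz', columns: prefixes of 'kjifiqtrokdq'):
     ε  k  j  i  f  i  q  t  r  o  k  d  q
  ε  0  1  2  3  4  5  6  7  8  9 10 11 12
  k  1  0  1  2  3  4  5  6  7  8  9 10 11
  j  2  1  0  1  2  3  4  5  6  7  8  9 10
  i  3  2  1  0  1  2  3  4  5  6  7  8  9
  f  4  3  2  1  0  1  2  3  4  5  6  7  8
  i  5  4  3  2  1  0  1  2  3  4  5  6  7
  q  6  5  4  3  2  1  0  1  2  3  4  5  6
  t  7  6  5  4  3  2  1  0  1  2  3  4  5
  g  8  7  6  5  4  3  2  1  1  2  3  4  5
  k  9  8  7  6  5  4  3  2  2  2  2  3  4
  b 10  9  8  7  6  5  4  3  3  3  3  3  4
  z 11 10  9  8  7  6  5  4  4  4  4  4  4
The bottom-right entry gives D[11][12] = 4, so no sequence of fewer than 4 edits works. Backtracking through the table gives one optimal edit sequence (4 edits):
  kjifiqtgkbz → kjifiqtrgkbz (ins r @8)
  kjifiqtrgkbz → kjifiqtrokbz (sub g→o @9)
  kjifiqtrokbz → kjifiqtrokdz (sub b→d @11)
  kjifiqtrokdz → kjifiqtrokdq (sub z→q @12)
Edit distance = 4.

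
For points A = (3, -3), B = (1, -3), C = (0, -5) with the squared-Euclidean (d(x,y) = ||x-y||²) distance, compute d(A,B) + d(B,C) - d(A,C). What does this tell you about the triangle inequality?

d(A,B) = 2² + 0² = 4, d(B,C) = 1² + 2² = 5, d(A,C) = 3² + 2² = 13.
d(A,B) + d(B,C) - d(A,C) = 4 + 5 - 13 = 9 - 13 = -4. This is < 0, so the triangle inequality FAILS for these points (squared-Euclidean is not a metric).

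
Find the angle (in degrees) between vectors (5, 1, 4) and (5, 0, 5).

With u = (5, 1, 4), v = (5, 0, 5):
u·v = 5·5 + 1·0 + 4·5 = 25 + 0 + 20 = 45.
|u| = √(5² + 1² + 4²) = √42, |v| = √(5² + 0² + 5²) = √50, so |u||v| = √(42·50) = √2100.
cos θ = (u·v)/(|u||v|) = 45/√2100 ≈ 0.981981
θ = arccos(0.981981) ≈ 10.89°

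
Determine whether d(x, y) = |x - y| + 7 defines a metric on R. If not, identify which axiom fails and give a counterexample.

No. d fails identity of indiscernibles (specifically d(x,x) = 0): d(8, 8) = |8 - 8| + 7 = 0 + 7 = 7 ≠ 0.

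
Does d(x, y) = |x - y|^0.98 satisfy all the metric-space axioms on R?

Yes. With 0 < p = 0.98 ≤ 1, d(x,y) = |x-y|^0.98 is a metric on R. Non-negativity and symmetry are immediate; |x-y|^0.98 = 0 ⟺ |x-y| = 0 ⟺ x = y. For the triangle inequality, the function t ↦ t^0.98 is subadditive on [0,∞) when p ≤ 1, so |x-z|^0.98 ≤ (|x-y| + |y-z|)^0.98 ≤ |x-y|^0.98 + |y-z|^0.98.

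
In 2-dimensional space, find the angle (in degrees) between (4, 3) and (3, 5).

With u = (4, 3), v = (3, 5):
u·v = 4·3 + 3·5 = 12 + 15 = 27.
|u| = √(4² + 3²) = √25, |v| = √(3² + 5²) = √34, so |u||v| = √(25·34) = √850.
cos θ = (u·v)/(|u||v|) = 27/√850 ≈ 0.926092
θ = arccos(0.926092) ≈ 22.17°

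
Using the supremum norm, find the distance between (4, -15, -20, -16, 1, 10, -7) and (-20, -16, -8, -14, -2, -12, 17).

max(|x_i - y_i|) = max(|4 - (-20)|, |-15 - (-16)|, |-20 - (-8)|, |-16 - (-14)|, |1 - (-2)|, |10 - (-12)|, |-7 - 17|) = max(24, 1, 12, 2, 3, 22, 24) = 24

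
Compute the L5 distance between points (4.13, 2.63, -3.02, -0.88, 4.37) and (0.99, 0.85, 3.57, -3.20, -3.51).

(Σ|x_i - y_i|^5)^(1/5) = (|4.13 - 0.99|^5 + |2.63 - 0.85|^5 + |-3.02 - 3.57|^5 + |-0.88 - (-3.2)|^5 + |4.37 - (-3.51)|^5)^(1/5)
= (3.14^5 + 1.78^5 + 6.59^5 + 2.32^5 + 7.88^5)^(1/5) ≈ (305.2448 + 17.869 + 12428.7391 + 67.2109 + 30383.0303)^(1/5) = (43202.0941)^(1/5) ≈ 8.4548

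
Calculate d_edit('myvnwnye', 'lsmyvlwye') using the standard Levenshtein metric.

Let D[i][j] be the edit distance between the first i characters of 'myvnwnye' and the first j characters of 'lsmyvlwye', with D[i][0] = i, D[0][j] = j, and D[i][j] = D[i-1][j-1] if the characters match, else 1 + min(D[i-1][j], D[i][j-1], D[i-1][j-1]). Filling the table (rows: prefixes of 'myvnwnye', columns: prefixes of 'lsmyvlwye'):
     ε  l  s  m  y  v  l  w  y  e
  ε  0  1  2  3  4  5  6  7  8  9
  m  1  1  2  2  3  4  5  6  7  8
  y  2  2  2  3  2  3  4  5  6  7
  v  3  3  3  3  3  2  3  4  5  6
  n  4  4  4  4  4  3  3  4  5  6
  w  5  5  5  5  5  4  4  3  4  5
  n  6  6  6  6  6  5  5  4  4  5
  y  7  7  7  7  6  6  6  5  4  5
  e  8  8  8  8  7  7  7  6  5  4
The bottom-right entry gives D[8][9] = 4, so no sequence of fewer than 4 edits works. Backtracking through the table gives one optimal edit sequence (4 edits):
  myvnwnye → lmyvnwnye (ins l @1)
  lmyvnwnye → lsmyvnwnye (ins s @2)
  lsmyvnwnye → lsmyvlwnye (sub n→l @6)
  lsmyvlwnye → lsmyvlwye (del n @8)
Edit distance = 4.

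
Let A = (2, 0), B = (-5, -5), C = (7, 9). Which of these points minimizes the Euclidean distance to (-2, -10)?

Distances: d(A) ≈ 10.7703, d(B) ≈ 5.831, d(C) ≈ 21.0238. Nearest: B = (-5, -5) with distance 5.831.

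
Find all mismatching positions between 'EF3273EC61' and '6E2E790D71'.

Differing positions: 1, 2, 3, 4, 6, 7, 8, 9. Hamming distance = 8.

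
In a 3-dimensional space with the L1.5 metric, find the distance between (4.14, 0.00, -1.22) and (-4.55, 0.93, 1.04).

(Σ|x_i - y_i|^1.5)^(1/1.5) = (|4.14 - (-4.55)|^1.5 + |0 - 0.93|^1.5 + |-1.22 - 1.04|^1.5)^(1/1.5)
= (8.69^1.5 + 0.93^1.5 + 2.26^1.5)^(1/1.5) ≈ (25.6171 + 0.8969 + 3.3975)^(1/1.5) = (29.9115)^(1/1.5) ≈ 9.6359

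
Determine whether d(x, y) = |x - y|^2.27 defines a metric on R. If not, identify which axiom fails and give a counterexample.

No. d(x,y) = |x-y|^2.27 fails the triangle inequality since p = 2.27 > 1. Counterexample: x = 5, y = 11, z = 21. d(x,z) = |5 - 21|^2.27 = 16^2.27 ≈ 541.1932, but d(x,y) + d(y,z) = 6^2.27 + 10^2.27 ≈ 58.3987 + 186.2087 = 244.6074. Since 541.1932 > 244.6074, the triangle inequality is violated.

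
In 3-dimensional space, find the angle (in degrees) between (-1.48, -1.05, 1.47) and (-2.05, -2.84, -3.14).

With u = (-1.48, -1.05, 1.47), v = (-2.05, -2.84, -3.14):
u·v = (-1.48)·(-2.05) + (-1.05)·(-2.84) + 1.47·(-3.14) = 3.034 + 2.982 + (-4.6158) = 1.4002.
|u| = √((-1.48)² + (-1.05)² + 1.47²) = √(2.1904 + 1.1025 + 2.1609) = √5.4538, |v| = √((-2.05)² + (-2.84)² + (-3.14)²) = √(4.2025 + 8.0656 + 9.8596) = √22.1277.
cos θ = (u·v)/(|u||v|) = 1.4002/(√5.4538·√22.1277) ≈ 0.12746
θ = arccos(0.12746) ≈ 82.68°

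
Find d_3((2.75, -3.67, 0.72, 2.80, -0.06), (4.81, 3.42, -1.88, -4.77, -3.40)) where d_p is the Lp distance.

(Σ|x_i - y_i|^3)^(1/3) = (|2.75 - 4.81|^3 + |-3.67 - 3.42|^3 + |0.72 - (-1.88)|^3 + |2.8 - (-4.77)|^3 + |-0.06 - (-3.4)|^3)^(1/3)
= (2.06^3 + 7.09^3 + 2.6^3 + 7.57^3 + 3.34^3)^(1/3) ≈ (8.7418 + 356.4008 + 17.576 + 433.7981 + 37.2597)^(1/3) = (853.7764)^(1/3) ≈ 9.4867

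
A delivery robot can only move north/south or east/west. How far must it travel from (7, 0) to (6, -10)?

Σ|x_i - y_i| = |7 - 6| + |0 - (-10)| = 1 + 10 = 11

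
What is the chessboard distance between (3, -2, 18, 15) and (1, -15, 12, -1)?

max(|x_i - y_i|) = max(|3 - 1|, |-2 - (-15)|, |18 - 12|, |15 - (-1)|) = max(2, 13, 6, 16) = 16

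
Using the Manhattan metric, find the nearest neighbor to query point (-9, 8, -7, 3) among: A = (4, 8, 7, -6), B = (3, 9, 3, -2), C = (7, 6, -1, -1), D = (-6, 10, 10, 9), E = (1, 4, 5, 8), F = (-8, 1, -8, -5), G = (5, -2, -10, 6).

Distances: d(A) = 36, d(B) = 28, d(C) = 28, d(D) = 28, d(E) = 31, d(F) = 17, d(G) = 30. Nearest: F = (-8, 1, -8, -5) with distance 17.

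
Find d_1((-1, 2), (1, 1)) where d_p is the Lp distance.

Σ|x_i - y_i| = |-1 - 1| + |2 - 1| = 2 + 1 = 3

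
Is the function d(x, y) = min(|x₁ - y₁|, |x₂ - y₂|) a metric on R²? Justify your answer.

No. d fails identity of indiscernibles: take x = (5, 0) and y = (5, 3). Then d(x,y) = min(|5 - 5|, |0 - 3|) = min(0, 3) = 0, yet x ≠ y.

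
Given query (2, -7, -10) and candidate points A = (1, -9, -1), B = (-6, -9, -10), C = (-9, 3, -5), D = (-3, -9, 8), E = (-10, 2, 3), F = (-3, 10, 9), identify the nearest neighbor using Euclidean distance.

Distances: d(A) ≈ 9.2736, d(B) ≈ 8.2462, d(C) ≈ 15.6844, d(D) ≈ 18.7883, d(E) ≈ 19.8494, d(F) ≈ 25.9808. Nearest: B = (-6, -9, -10) with distance 8.2462.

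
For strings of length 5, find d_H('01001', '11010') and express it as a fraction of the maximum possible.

Differing positions: 1, 4, 5. Hamming distance = 3. The maximum possible Hamming distance for length-5 strings is 5, so d_H/5 = 3/5 = 0.6.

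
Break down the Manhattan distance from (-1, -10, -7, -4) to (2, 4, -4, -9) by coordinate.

Σ|x_i - y_i| = |-1 - 2| + |-10 - 4| + |-7 - (-4)| + |-4 - (-9)| = 3 + 14 + 3 + 5 = 25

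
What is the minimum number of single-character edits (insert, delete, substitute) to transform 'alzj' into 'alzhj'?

Let D[i][j] be the edit distance between the first i characters of 'alzj' and the first j characters of 'alzhj', with D[i][0] = i, D[0][j] = j, and D[i][j] = D[i-1][j-1] if the characters match, else 1 + min(D[i-1][j], D[i][j-1], D[i-1][j-1]). Filling the table (rows: prefixes of 'alzj', columns: prefixes of 'alzhj'):
     ε  a  l  z  h  j
  ε  0  1  2  3  4  5
  a  1  0  1  2  3  4
  l  2  1  0  1  2  3
  z  3  2  1  0  1  2
  j  4  3  2  1  1  1
The bottom-right entry gives D[4][5] = 1, so no sequence of fewer than 1 edit works. Backtracking through the table gives one optimal edit sequence (1 edit):
  alzj → alzhj (ins h @4)
Edit distance = 1.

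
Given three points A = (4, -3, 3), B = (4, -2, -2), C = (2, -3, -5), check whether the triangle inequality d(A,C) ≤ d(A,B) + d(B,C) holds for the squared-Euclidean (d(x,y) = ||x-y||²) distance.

d(A,B) = 0² + 1² + 5² = 26, d(B,C) = 2² + 1² + 3² = 14, d(A,C) = 2² + 0² + 8² = 68.
d(A,C) = 68 > 26 + 14 = 40. Triangle inequality is VIOLATED. (Squared-Euclidean is not a metric — this is a counterexample.)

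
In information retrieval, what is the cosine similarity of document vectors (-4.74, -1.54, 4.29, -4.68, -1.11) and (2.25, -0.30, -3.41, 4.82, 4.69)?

With u = (-4.74, -1.54, 4.29, -4.68, -1.11), v = (2.25, -0.30, -3.41, 4.82, 4.69):
u·v = (-4.74)·2.25 + (-1.54)·(-0.3) + 4.29·(-3.41) + (-4.68)·4.82 + (-1.11)·4.69 = (-10.665) + 0.462 + (-14.6289) + (-22.5576) + (-5.2059) = -52.5954.
|u| = √((-4.74)² + (-1.54)² + 4.29² + (-4.68)² + (-1.11)²) = √(22.4676 + 2.3716 + 18.4041 + 21.9024 + 1.2321) = √66.3778, |v| = √(2.25² + (-0.3)² + (-3.41)² + 4.82² + 4.69²) = √(5.0625 + 0.09 + 11.6281 + 23.2324 + 21.9961) = √62.0091.
cos θ = (u·v)/(|u||v|) = -52.5954/(√66.3778·√62.0091) ≈ -0.8198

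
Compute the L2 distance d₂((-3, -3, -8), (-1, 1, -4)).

√(Σ(x_i - y_i)²) = √((-3 - (-1))² + (-3 - 1)² + (-8 - (-4))²)
= √((-2)² + (-4)² + (-4)²) = √(4 + 16 + 16) = √36 = 6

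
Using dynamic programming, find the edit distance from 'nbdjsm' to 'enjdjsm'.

Let D[i][j] be the edit distance between the first i characters of 'nbdjsm' and the first j characters of 'enjdjsm', with D[i][0] = i, D[0][j] = j, and D[i][j] = D[i-1][j-1] if the characters match, else 1 + min(D[i-1][j], D[i][j-1], D[i-1][j-1]). Filling the table (rows: prefixes of 'nbdjsm', columns: prefixes of 'enjdjsm'):
     ε  e  n  j  d  j  s  m
  ε  0  1  2  3  4  5  6  7
  n  1  1  1  2  3  4  5  6
  b  2  2  2  2  3  4  5  6
  d  3  3  3  3  2  3  4  5
  j  4  4  4  3  3  2  3  4
  s  5  5  5  4  4  3  2  3
  m  6  6  6  5  5  4  3  2
The bottom-right entry gives D[6][7] = 2, so no sequence of fewer than 2 edits works. Backtracking through the table gives one optimal edit sequence (2 edits):
  nbdjsm → enbdjsm (ins e @1)
  enbdjsm → enjdjsm (sub b→j @3)
Edit distance = 2.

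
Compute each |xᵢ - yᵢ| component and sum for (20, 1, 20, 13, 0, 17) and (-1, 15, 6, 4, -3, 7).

Σ|x_i - y_i| = |20 - (-1)| + |1 - 15| + |20 - 6| + |13 - 4| + |0 - (-3)| + |17 - 7| = 21 + 14 + 14 + 9 + 3 + 10 = 71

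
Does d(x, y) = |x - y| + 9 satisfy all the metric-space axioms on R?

No. d fails identity of indiscernibles (specifically d(x,x) = 0): d(-4, -4) = |-4 - (-4)| + 9 = 0 + 9 = 9 ≠ 0.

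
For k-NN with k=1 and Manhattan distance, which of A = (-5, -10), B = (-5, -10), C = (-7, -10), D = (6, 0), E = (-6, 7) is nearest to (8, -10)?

Distances: d(A) = 13, d(B) = 13, d(C) = 15, d(D) = 12, d(E) = 31. Nearest: D = (6, 0) with distance 12.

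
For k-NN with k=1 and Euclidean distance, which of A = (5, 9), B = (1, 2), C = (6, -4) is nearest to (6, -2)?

Distances: d(A) ≈ 11.0454, d(B) ≈ 6.4031, d(C) = 2. Nearest: C = (6, -4) with distance 2.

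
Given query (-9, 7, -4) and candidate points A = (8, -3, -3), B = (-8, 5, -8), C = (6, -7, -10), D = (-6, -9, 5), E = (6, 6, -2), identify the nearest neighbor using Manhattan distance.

Distances: d(A) = 28, d(B) = 7, d(C) = 35, d(D) = 28, d(E) = 18. Nearest: B = (-8, 5, -8) with distance 7.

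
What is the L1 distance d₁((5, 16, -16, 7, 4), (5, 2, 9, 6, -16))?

Σ|x_i - y_i| = |5 - 5| + |16 - 2| + |-16 - 9| + |7 - 6| + |4 - (-16)| = 0 + 14 + 25 + 1 + 20 = 60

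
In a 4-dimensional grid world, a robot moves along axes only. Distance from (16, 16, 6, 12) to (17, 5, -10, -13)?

Σ|x_i - y_i| = |16 - 17| + |16 - 5| + |6 - (-10)| + |12 - (-13)| = 1 + 11 + 16 + 25 = 53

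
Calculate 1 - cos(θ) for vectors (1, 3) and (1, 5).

With u = (1, 3), v = (1, 5):
u·v = 1·1 + 3·5 = 1 + 15 = 16.
|u| = √(1² + 3²) = √10, |v| = √(1² + 5²) = √26, so |u||v| = √(10·26) = √260.
cos θ = (u·v)/(|u||v|) = 16/√260 ≈ 0.9923
Cosine distance = 1 - cos θ ≈ 1 - 0.9923 = 0.0077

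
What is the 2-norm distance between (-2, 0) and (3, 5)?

(Σ|x_i - y_i|^2)^(1/2) = (|-2 - 3|^2 + |0 - 5|^2)^(1/2)
= (5^2 + 5^2)^(1/2) = (25 + 25)^(1/2) = (50)^(1/2) ≈ 7.0711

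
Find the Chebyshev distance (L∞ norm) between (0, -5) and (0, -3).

max(|x_i - y_i|) = max(|0 - 0|, |-5 - (-3)|) = max(0, 2) = 2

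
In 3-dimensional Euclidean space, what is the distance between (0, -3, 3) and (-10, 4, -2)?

√(Σ(x_i - y_i)²) = √((0 - (-10))² + (-3 - 4)² + (3 - (-2))²)
= √(10² + (-7)² + 5²) = √(100 + 49 + 25) = √174 ≈ 13.1909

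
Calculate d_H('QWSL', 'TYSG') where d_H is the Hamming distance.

Differing positions: 1, 2, 4. Hamming distance = 3.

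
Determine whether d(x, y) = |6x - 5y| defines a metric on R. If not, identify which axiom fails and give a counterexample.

No. d fails symmetry: d(5, 7) = |6·5 - 5·7| = |-5| = 5, but d(7, 5) = |6·7 - 5·5| = |17| = 17. Since 5 ≠ 17, d(x,y) ≠ d(y,x) in general.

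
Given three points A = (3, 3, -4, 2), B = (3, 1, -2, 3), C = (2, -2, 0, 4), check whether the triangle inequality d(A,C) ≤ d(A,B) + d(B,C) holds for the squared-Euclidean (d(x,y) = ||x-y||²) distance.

d(A,B) = 0² + 2² + 2² + 1² = 9, d(B,C) = 1² + 3² + 2² + 1² = 15, d(A,C) = 1² + 5² + 4² + 2² = 46.
d(A,C) = 46 > 9 + 15 = 24. Triangle inequality is VIOLATED. (Squared-Euclidean is not a metric — this is a counterexample.)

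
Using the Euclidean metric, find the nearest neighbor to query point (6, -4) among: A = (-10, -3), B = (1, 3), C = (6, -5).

Distances: d(A) ≈ 16.0312, d(B) ≈ 8.6023, d(C) = 1. Nearest: C = (6, -5) with distance 1.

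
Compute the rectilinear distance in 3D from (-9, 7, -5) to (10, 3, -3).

Σ|x_i - y_i| = |-9 - 10| + |7 - 3| + |-5 - (-3)| = 19 + 4 + 2 = 25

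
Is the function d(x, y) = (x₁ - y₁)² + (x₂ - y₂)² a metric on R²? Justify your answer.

No. The squared Euclidean distance fails the triangle inequality. Counterexample: x = (0, 0), y = (2, 2), z = (4, 4). d(x,z) = 4² + 4² = 32, but d(x,y) + d(y,z) = (2² + 2²) + (2² + 2²) = 8 + 8 = 16. Since 32 > 16, the triangle inequality is violated. (Note: √d, the ordinary Euclidean distance, IS a metric.)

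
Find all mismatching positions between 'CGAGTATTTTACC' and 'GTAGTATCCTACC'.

Differing positions: 1, 2, 8, 9. Hamming distance = 4.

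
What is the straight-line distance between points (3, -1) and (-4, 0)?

√(Σ(x_i - y_i)²) = √((3 - (-4))² + (-1 - 0)²)
= √(7² + (-1)²) = √(49 + 1) = √50 ≈ 7.0711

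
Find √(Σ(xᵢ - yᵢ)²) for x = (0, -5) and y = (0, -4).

√(Σ(x_i - y_i)²) = √((0 - 0)² + (-5 - (-4))²)
= √(0² + (-1)²) = √(0 + 1) = √1 = 1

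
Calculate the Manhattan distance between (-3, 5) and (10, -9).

Σ|x_i - y_i| = |-3 - 10| + |5 - (-9)| = 13 + 14 = 27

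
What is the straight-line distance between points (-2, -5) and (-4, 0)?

√(Σ(x_i - y_i)²) = √((-2 - (-4))² + (-5 - 0)²)
= √(2² + (-5)²) = √(4 + 25) = √29 ≈ 5.3852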